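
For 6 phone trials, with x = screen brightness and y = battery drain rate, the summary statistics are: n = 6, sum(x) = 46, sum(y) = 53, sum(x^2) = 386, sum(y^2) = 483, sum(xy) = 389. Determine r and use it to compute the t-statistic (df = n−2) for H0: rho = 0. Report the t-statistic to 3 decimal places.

S_xy = nΣxy − ΣxΣy = 6·389 − 46·53 = 2334 − 2438 = -104
S_xx = nΣx² − (Σx)² = 6·386 − 46² = 2316 − 2116 = 200
S_yy = nΣy² − (Σy)² = 6·483 − 53² = 2898 − 2809 = 89
r = S_xy / √(S_xx·S_yy) = -104 / √(200·89) = -104 / √17800 = -104 / 133.4166 = -0.7795
t = r·√(n−2)/√(1−r²) = -0.7795·√4 / √(1−0.607620) = -1.559000 / 0.626402 = -2.489

-2.489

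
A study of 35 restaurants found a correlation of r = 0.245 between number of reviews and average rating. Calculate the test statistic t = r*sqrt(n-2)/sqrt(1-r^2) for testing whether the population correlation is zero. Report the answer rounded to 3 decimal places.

t = r·√(n−2) / √(1−r²) with r = 0.245, n = 35
  = 0.245·√33 / √(1 − 0.060025)
  = 0.245·5.744563 / 0.969523
  = 1.407418 / 0.969523 = 1.452

1.452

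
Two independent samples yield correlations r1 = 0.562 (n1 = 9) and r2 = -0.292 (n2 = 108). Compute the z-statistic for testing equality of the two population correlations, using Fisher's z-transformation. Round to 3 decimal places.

2.231

Fisher z-transforms: z1 = atanh(0.562) = 0.635752, z2 = atanh(-0.292) = -0.300751; difference d = 0.936503
Var(d) = 1/6 + 1/105 = 0.1666667 + 0.0095238 = 0.1761905
z = d/√Var(d) = 0.936503 / √0.1761905 = 0.936503 / 0.419751 = 2.231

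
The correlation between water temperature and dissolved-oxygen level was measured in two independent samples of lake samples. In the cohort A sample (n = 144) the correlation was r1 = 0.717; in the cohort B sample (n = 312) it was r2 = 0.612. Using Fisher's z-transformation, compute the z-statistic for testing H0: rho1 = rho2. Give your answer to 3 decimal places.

z1 = atanh(0.717) = 0.901443,  z2 = atanh(0.612) = 0.712113
SE = √(1/(n1−3) + 1/(n2−3)) = √(1/141 + 1/309) = √(0.0070922 + 0.0032362) = √0.0103284 = 0.101629
z = (z1 − z2)/SE = (0.901443 − 0.712113) / 0.101629 = 0.189330 / 0.101629 = 1.863

1.863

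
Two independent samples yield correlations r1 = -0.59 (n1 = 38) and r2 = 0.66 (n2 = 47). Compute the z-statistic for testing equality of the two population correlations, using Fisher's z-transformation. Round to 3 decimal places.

Fisher z-transforms: z1 = atanh(-0.59) = -0.677666, z2 = atanh(0.66) = 0.792814; difference d = -1.470480
Var(d) = 1/35 + 1/44 = 0.0285714 + 0.0227273 = 0.0512987
z = d/√Var(d) = -1.470480 / √0.0512987 = -1.470480 / 0.226492 = -6.492

-6.492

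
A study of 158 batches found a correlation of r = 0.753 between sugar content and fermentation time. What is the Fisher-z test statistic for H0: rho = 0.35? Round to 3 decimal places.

7.649

Fisher z: atanh(0.753) = 0.979848, atanh(0.35) = 0.365444
z = (z_r − z_0)·√(n−3) = (0.979848 − 0.365444)·√155 = 0.614404 · 12.449900 = 7.649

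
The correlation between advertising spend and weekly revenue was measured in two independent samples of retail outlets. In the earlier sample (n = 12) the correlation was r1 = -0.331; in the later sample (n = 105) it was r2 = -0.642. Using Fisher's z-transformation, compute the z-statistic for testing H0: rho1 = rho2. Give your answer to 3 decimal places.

z1 = atanh(-0.331) = -0.343951,  z2 = atanh(-0.642) = -0.761569
SE = √(1/(n1−3) + 1/(n2−3)) = √(1/9 + 1/102) = √(0.1111111 + 0.0098039) = √0.1209150 = 0.347728
z = (z1 − z2)/SE = (-0.343951 − (-0.761569)) / 0.347728 = 0.417618 / 0.347728 = 1.201

1.201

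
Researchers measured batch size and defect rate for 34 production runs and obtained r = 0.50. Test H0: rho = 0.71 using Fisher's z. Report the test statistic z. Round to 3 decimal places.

z_r = atanh(0.50) = 0.549306,  z_0 = atanh(0.71) = 0.887184
SE = 1/√(n−3) = 1/√31 = 0.179605
z = (z_r − z_0)/SE = (0.549306 − 0.887184) / 0.179605 = -0.337878 / 0.179605 = -1.881

-1.881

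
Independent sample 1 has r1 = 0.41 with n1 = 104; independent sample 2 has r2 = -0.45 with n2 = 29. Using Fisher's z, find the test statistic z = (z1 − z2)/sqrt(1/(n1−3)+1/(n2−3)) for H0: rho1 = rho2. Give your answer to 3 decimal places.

4.185

z1 = atanh(0.41) = 0.435611,  z2 = atanh(-0.45) = -0.484700
SE = √(1/(n1−3) + 1/(n2−3)) = √(1/101 + 1/26) = √(0.0099010 + 0.0384615) = √0.0483625 = 0.219915
z = (z1 − z2)/SE = (0.435611 − (-0.484700)) / 0.219915 = 0.920311 / 0.219915 = 4.185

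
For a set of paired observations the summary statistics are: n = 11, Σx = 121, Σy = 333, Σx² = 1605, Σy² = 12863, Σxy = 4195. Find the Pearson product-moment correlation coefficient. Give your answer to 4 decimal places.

Numerator: nΣxy − (Σx)(Σy) = 11·4195 − (121)(333) = 5852
Denominator: √[(nΣx²−(Σx)²)(nΣy²−(Σy)²)]
  nΣx²−(Σx)² = 11·1605 − 14641 = 3014;  nΣy²−(Σy)² = 11·12863 − 110889 = 30604
  √(3014·30604) = √92240456 = 9604.1895
r = 5852 / 9604.1895 = 0.6093

0.6093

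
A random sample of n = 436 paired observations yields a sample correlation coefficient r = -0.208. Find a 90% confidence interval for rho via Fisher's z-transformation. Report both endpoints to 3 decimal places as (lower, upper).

z_r = atanh(-0.208) = -0.211080;  SE = 1/√(n−3) = 1/√433 = 0.048057
z-limits: -0.211080 ± 1.645·0.048057 = -0.211080 ± 0.079054 = [-0.290134, -0.132026]
ρ-limits: (tanh -0.290134, tanh -0.132026) = (-0.282, -0.131)

(-0.282, -0.131)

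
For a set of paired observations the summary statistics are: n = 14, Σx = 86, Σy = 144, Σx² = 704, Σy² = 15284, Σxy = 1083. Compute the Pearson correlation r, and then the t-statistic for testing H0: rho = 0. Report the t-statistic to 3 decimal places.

0.445

S_xy = nΣxy − ΣxΣy = 14·1083 − 86·144 = 15162 − 12384 = 2778
S_xx = nΣx² − (Σx)² = 14·704 − 86² = 9856 − 7396 = 2460
S_yy = nΣy² − (Σy)² = 14·15284 − 144² = 213976 − 20736 = 193240
r = S_xy / √(S_xx·S_yy) = 2778 / √(2460·193240) = 2778 / √475370400 = 2778 / 21802.9906 = 0.1274
t = r·√(n−2)/√(1−r²) = 0.1274·√12 / √(1−0.016231) = 0.441327 / 0.991851 = 0.445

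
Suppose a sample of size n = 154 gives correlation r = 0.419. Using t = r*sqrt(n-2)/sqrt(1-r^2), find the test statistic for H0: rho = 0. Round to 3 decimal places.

5.689

1 − r² = 1 − 0.175561 = 0.824439;  √(1−r²) = 0.907986
√(n−2) = √152 = 12.328828
t = r·√(n−2)/√(1−r²) = 0.419 · 12.328828 / 0.907986 = 5.689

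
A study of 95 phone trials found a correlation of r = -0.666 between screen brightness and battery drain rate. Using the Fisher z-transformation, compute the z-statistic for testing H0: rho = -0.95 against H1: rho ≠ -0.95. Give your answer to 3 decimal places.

9.863

Fisher z: atanh(-0.666) = -0.803520, atanh(-0.95) = -1.831781
z = (z_r − z_0)·√(n−3) = (-0.803520 − (-1.831781))·√92 = 1.028261 · 9.591663 = 9.863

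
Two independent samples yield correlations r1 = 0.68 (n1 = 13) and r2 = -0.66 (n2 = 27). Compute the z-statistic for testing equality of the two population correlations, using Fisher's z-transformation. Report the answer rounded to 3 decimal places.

4.309

Fisher z-transforms: z1 = atanh(0.68) = 0.829114, z2 = atanh(-0.66) = -0.792814; difference d = 1.621928
Var(d) = 1/10 + 1/24 = 0.1000000 + 0.0416667 = 0.1416667
z = d/√Var(d) = 1.621928 / √0.1416667 = 1.621928 / 0.376386 = 4.309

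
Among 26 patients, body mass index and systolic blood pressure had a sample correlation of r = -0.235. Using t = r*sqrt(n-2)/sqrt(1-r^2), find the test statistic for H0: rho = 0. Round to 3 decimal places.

1 − r² = 1 − 0.055225 = 0.944775;  √(1−r²) = 0.971995
√(n−2) = √24 = 4.898979
t = r·√(n−2)/√(1−r²) = -0.235 · 4.898979 / 0.971995 = -1.184

-1.184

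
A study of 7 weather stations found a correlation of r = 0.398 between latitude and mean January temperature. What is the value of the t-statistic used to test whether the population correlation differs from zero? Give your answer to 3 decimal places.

t = r·√(n−2) / √(1−r²) with r = 0.398, n = 7
  = 0.398·√5 / √(1 − 0.158404)
  = 0.398·2.236068 / 0.917385
  = 0.889955 / 0.917385 = 0.970

0.970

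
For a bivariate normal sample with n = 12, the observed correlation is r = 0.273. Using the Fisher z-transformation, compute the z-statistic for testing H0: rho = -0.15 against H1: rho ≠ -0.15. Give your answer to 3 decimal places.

z_r = atanh(0.273) = 0.280103,  z_0 = atanh(-0.15) = -0.151140
SE = 1/√(n−3) = 1/√9 = 0.333333
z = (z_r − z_0)/SE = (0.280103 − (-0.151140)) / 0.333333 = 0.431243 / 0.333333 = 1.294

1.294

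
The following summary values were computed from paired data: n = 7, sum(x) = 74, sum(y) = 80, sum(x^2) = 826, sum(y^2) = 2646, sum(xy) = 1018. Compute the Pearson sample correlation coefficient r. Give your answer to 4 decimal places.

0.6262

S_xy = nΣxy − ΣxΣy = 7·1018 − 74·80 = 7126 − 5920 = 1206
S_xx = nΣx² − (Σx)² = 7·826 − 74² = 5782 − 5476 = 306
S_yy = nΣy² − (Σy)² = 7·2646 − 80² = 18522 − 6400 = 12122
r = S_xy / √(S_xx·S_yy) = 1206 / √(306·12122) = 1206 / √3709332 = 1206 / 1925.9626 = 0.6262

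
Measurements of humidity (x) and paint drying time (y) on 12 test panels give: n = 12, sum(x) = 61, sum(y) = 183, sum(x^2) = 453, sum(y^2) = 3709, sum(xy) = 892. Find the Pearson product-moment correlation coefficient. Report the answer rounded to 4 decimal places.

S_xy = nΣxy − ΣxΣy = 12·892 − 61·183 = 10704 − 11163 = -459
S_xx = nΣx² − (Σx)² = 12·453 − 61² = 5436 − 3721 = 1715
S_yy = nΣy² − (Σy)² = 12·3709 − 183² = 44508 − 33489 = 11019
r = S_xy / √(S_xx·S_yy) = -459 / √(1715·11019) = -459 / √18897585 = -459 / 4347.1353 = -0.1056

-0.1056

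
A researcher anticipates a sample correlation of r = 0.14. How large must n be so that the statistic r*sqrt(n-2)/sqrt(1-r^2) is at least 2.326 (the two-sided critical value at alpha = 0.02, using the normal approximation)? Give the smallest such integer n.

Need r·√(n−2)/√(1−r²) ≥ 2.326
√(n−2) ≥ 2.326·√(1−0.0196) / 0.14 = 2.326·0.990152 / 0.14 = 16.4507
n−2 ≥ 270.6255  ⇒  n ≥ 272.6255
Smallest integer n = 273

273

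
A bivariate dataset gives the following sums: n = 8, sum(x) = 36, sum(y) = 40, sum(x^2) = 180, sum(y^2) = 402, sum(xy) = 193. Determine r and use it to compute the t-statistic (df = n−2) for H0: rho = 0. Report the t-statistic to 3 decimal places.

0.541

Numerator: nΣxy − (Σx)(Σy) = 8·193 − (36)(40) = 104
Denominator: √[(nΣx²−(Σx)²)(nΣy²−(Σy)²)]
  nΣx²−(Σx)² = 8·180 − 1296 = 144;  nΣy²−(Σy)² = 8·402 − 1600 = 1616
  √(144·1616) = √232704 = 482.3940
r = 104 / 482.3940 = 0.2156
t = r·√(n−2)/√(1−r²) = 0.2156·√6 / √(1−0.046483) = 0.528110 / 0.976482 = 0.541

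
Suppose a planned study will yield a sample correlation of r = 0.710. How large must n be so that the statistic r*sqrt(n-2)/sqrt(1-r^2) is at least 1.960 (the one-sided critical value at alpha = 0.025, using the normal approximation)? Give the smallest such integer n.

Need r·√(n−2)/√(1−r²) ≥ 1.960
√(n−2) ≥ 1.960·√(1−0.504100) / 0.710 = 1.960·0.704202 / 0.710 = 1.9440
n−2 ≥ 3.7791  ⇒  n ≥ 5.7791
Smallest integer n = 6

6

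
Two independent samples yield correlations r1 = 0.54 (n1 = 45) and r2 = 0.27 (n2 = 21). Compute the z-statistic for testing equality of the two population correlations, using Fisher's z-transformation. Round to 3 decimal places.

1.162

Fisher z-transforms: z1 = atanh(0.54) = 0.604156, z2 = atanh(0.27) = 0.276864; difference d = 0.327292
Var(d) = 1/42 + 1/18 = 0.0238095 + 0.0555556 = 0.0793651
z = d/√Var(d) = 0.327292 / √0.0793651 = 0.327292 / 0.281718 = 1.162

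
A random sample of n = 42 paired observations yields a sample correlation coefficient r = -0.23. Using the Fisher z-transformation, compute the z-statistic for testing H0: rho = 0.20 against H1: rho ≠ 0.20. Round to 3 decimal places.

-2.729

Fisher z: atanh(-0.23) = -0.234189, atanh(0.20) = 0.202733
z = (z_r − z_0)·√(n−3) = (-0.234189 − 0.202733)·√39 = -0.436922 · 6.244998 = -2.729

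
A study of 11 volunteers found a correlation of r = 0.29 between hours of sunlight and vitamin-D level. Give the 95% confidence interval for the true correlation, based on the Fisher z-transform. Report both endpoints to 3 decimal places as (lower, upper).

Fisher z: z_r = atanh(r) = ½·ln((1+0.29)/(1−0.29)) = 0.298566
SE(z) = 1/√(n−3) = 1/√8 = 0.353553
95% ⇒ z* = 1.960; margin = 1.960·0.353553 = 0.692964
CI on z-scale: (-0.394398, 0.991530)
Back-transform: tanh(-0.394398) = -0.375145, tanh(0.991530) = 0.758014

(-0.375, 0.758)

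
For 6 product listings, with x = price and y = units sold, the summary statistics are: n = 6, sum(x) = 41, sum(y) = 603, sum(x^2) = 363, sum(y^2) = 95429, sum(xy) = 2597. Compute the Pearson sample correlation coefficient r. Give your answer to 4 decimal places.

S_xy = nΣxy − ΣxΣy = 6·2597 − 41·603 = 15582 − 24723 = -9141
S_xx = nΣx² − (Σx)² = 6·363 − 41² = 2178 − 1681 = 497
S_yy = nΣy² − (Σy)² = 6·95429 − 603² = 572574 − 363609 = 208965
r = S_xy / √(S_xx·S_yy) = -9141 / √(497·208965) = -9141 / √103855605 = -9141 / 10190.9570 = -0.8970

-0.8970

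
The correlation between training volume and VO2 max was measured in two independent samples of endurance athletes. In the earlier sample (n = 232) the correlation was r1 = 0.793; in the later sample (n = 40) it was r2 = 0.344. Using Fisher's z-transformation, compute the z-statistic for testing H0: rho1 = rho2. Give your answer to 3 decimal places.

4.068

Fisher z-transforms: z1 = atanh(0.793) = 1.079463, z2 = atanh(0.344) = 0.358622; difference d = 0.720841
Var(d) = 1/229 + 1/37 = 0.0043668 + 0.0270270 = 0.0313938
z = d/√Var(d) = 0.720841 / √0.0313938 = 0.720841 / 0.177183 = 4.068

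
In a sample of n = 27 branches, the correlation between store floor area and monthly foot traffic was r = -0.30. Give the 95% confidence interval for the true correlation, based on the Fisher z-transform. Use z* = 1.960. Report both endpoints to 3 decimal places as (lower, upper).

Fisher z: z_r = atanh(r) = ½·ln((1+(-0.30))/(1−(-0.30))) = -0.309520
SE(z) = 1/√(n−3) = 1/√24 = 0.204124
95% ⇒ z* = 1.960; margin = 1.960·0.204124 = 0.400083
CI on z-scale: (-0.709603, 0.090563)
Back-transform: tanh(-0.709603) = -0.610428, tanh(0.090563) = 0.090316

(-0.610, 0.090)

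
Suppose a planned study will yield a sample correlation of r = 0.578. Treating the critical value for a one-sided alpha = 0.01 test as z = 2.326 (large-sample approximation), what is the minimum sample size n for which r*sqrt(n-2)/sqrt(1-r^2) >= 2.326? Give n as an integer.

13

r√(n−2)/√(1−r²) ≥ 2.326  ⇔  n−2 ≥ (2.326)²·(1−r²)/r²
(1−r²)/r² = (1−0.334084)/0.334084 = 1.9933
n ≥ 2 + 5.410276·1.9933 = 2 + 10.7843 = 12.7843
⌈12.7843⌉ = 13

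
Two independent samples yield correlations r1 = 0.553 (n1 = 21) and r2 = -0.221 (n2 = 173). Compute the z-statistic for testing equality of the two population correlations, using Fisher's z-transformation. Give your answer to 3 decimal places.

z1 = atanh(0.553) = 0.622693,  z2 = atanh(-0.221) = -0.224707
SE = √(1/(n1−3) + 1/(n2−3)) = √(1/18 + 1/170) = √(0.0555556 + 0.0058824) = √0.0614380 = 0.247867
z = (z1 − z2)/SE = (0.622693 − (-0.224707)) / 0.247867 = 0.847400 / 0.247867 = 3.419

3.419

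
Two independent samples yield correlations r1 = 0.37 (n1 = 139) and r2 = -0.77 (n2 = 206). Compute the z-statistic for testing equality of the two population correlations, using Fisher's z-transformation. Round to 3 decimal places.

z1 = atanh(0.37) = 0.388423,  z2 = atanh(-0.77) = -1.020328
SE = √(1/(n1−3) + 1/(n2−3)) = √(1/136 + 1/203) = √(0.0073529 + 0.0049261) = √0.0122790 = 0.110811
z = (z1 − z2)/SE = (0.388423 − (-1.020328)) / 0.110811 = 1.408751 / 0.110811 = 12.713

12.713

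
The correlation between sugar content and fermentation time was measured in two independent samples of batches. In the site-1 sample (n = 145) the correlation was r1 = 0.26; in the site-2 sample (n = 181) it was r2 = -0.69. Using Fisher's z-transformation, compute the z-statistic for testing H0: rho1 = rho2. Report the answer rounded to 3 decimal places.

9.901

Fisher z-transforms: z1 = atanh(0.26) = 0.266108, z2 = atanh(-0.69) = -0.847956; difference d = 1.114064
Var(d) = 1/142 + 1/178 = 0.0070423 + 0.0056180 = 0.0126603
z = d/√Var(d) = 1.114064 / √0.0126603 = 1.114064 / 0.112518 = 9.901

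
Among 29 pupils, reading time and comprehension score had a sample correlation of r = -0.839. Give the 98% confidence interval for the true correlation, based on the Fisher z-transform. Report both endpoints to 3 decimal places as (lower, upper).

(-0.932, -0.642)

z_r = atanh(-0.839) = -1.217786;  SE = 1/√(n−3) = 1/√26 = 0.196116
z-limits: -1.217786 ± 2.326·0.196116 = -1.217786 ± 0.456166 = [-1.673952, -0.761620]
ρ-limits: (tanh -1.673952, tanh -0.761620) = (-0.932, -0.642)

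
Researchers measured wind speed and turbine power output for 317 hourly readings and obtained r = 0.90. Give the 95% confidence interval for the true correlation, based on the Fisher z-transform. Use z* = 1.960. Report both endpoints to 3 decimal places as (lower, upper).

(0.877, 0.919)

z_r = atanh(0.90) = 1.472219;  SE = 1/√(n−3) = 1/√314 = 0.056433
z-limits: 1.472219 ± 1.960·0.056433 = 1.472219 ± 0.110609 = [1.361610, 1.582828]
ρ-limits: (tanh 1.361610, tanh 1.582828) = (0.877, 0.919)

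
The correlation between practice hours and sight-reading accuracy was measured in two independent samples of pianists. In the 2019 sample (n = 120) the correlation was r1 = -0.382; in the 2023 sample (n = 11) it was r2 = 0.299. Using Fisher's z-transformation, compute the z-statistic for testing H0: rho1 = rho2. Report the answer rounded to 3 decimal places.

Fisher z-transforms: z1 = atanh(-0.382) = -0.402399, z2 = atanh(0.299) = 0.308421; difference d = -0.710820
Var(d) = 1/117 + 1/8 = 0.0085470 + 0.1250000 = 0.1335470
z = d/√Var(d) = -0.710820 / √0.1335470 = -0.710820 / 0.365441 = -1.945

-1.945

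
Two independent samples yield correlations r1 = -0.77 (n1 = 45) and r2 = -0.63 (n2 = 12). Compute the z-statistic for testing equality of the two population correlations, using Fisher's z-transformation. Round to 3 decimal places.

Fisher z-transforms: z1 = atanh(-0.77) = -1.020328, z2 = atanh(-0.63) = -0.741416; difference d = -0.278912
Var(d) = 1/42 + 1/9 = 0.0238095 + 0.1111111 = 0.1349206
z = d/√Var(d) = -0.278912 / √0.1349206 = -0.278912 / 0.367315 = -0.759

-0.759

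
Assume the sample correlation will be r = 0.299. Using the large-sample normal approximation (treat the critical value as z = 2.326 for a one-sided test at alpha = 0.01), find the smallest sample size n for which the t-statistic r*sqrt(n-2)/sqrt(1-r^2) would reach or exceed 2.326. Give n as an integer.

Need r·√(n−2)/√(1−r²) ≥ 2.326
√(n−2) ≥ 2.326·√(1−0.089401) / 0.299 = 2.326·0.954253 / 0.299 = 7.4234
n−2 ≥ 55.1069  ⇒  n ≥ 57.1069
Smallest integer n = 58

58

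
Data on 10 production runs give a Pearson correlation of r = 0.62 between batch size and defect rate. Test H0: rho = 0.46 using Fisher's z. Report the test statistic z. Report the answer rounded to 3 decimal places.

0.602

z_r = atanh(0.62) = 0.725005,  z_0 = atanh(0.46) = 0.497311
SE = 1/√(n−3) = 1/√7 = 0.377964
z = (z_r − z_0)/SE = (0.725005 − 0.497311) / 0.377964 = 0.227694 / 0.377964 = 0.602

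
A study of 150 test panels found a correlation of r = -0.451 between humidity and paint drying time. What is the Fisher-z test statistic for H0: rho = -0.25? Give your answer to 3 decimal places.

-2.795

z_r = atanh(-0.451) = -0.485955,  z_0 = atanh(-0.25) = -0.255413
SE = 1/√(n−3) = 1/√147 = 0.082479
z = (z_r − z_0)/SE = (-0.485955 − (-0.255413)) / 0.082479 = -0.230542 / 0.082479 = -2.795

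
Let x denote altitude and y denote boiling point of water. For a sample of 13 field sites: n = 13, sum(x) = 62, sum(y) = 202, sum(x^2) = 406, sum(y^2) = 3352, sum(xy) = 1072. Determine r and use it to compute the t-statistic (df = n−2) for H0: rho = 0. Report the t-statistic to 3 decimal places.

S_xy = nΣxy − ΣxΣy = 13·1072 − 62·202 = 13936 − 12524 = 1412
S_xx = nΣx² − (Σx)² = 13·406 − 62² = 5278 − 3844 = 1434
S_yy = nΣy² − (Σy)² = 13·3352 − 202² = 43576 − 40804 = 2772
r = S_xy / √(S_xx·S_yy) = 1412 / √(1434·2772) = 1412 / √3975048 = 1412 / 1993.7522 = 0.7082
t = r·√(n−2)/√(1−r²) = 0.7082·√11 / √(1−0.501547) = 2.348834 / 0.706012 = 3.327

3.327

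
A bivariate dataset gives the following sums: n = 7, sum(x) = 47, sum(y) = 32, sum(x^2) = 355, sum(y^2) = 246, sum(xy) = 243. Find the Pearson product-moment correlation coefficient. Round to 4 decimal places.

S_xy = nΣxy − ΣxΣy = 7·243 − 47·32 = 1701 − 1504 = 197
S_xx = nΣx² − (Σx)² = 7·355 − 47² = 2485 − 2209 = 276
S_yy = nΣy² − (Σy)² = 7·246 − 32² = 1722 − 1024 = 698
r = S_xy / √(S_xx·S_yy) = 197 / √(276·698) = 197 / √192648 = 197 / 438.9168 = 0.4488

0.4488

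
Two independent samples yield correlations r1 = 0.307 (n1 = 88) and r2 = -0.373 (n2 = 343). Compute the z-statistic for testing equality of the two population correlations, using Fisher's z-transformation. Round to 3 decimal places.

5.848

Fisher z-transforms: z1 = atanh(0.307) = 0.317230, z2 = atanh(-0.373) = -0.391903; difference d = 0.709133
Var(d) = 1/85 + 1/340 = 0.0117647 + 0.0029412 = 0.0147059
z = d/√Var(d) = 0.709133 / √0.0147059 = 0.709133 / 0.121268 = 5.848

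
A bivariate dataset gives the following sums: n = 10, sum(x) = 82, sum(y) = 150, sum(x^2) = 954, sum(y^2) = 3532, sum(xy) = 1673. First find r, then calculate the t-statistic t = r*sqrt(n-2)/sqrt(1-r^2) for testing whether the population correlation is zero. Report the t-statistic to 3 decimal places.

Numerator: nΣxy − (Σx)(Σy) = 10·1673 − (82)(150) = 4430
Denominator: √[(nΣx²−(Σx)²)(nΣy²−(Σy)²)]
  nΣx²−(Σx)² = 10·954 − 6724 = 2816;  nΣy²−(Σy)² = 10·3532 − 22500 = 12820
  √(2816·12820) = √36101120 = 6008.4208
r = 4430 / 6008.4208 = 0.7373
t = r·√(n−2)/√(1−r²) = 0.7373·√8 / √(1−0.543611) = 2.085399 / 0.675566 = 3.087

3.087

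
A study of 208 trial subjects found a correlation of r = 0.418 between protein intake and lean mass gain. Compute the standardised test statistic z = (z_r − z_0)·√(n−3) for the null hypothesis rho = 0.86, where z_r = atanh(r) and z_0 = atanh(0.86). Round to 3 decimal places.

z_r = atanh(0.418) = 0.445266,  z_0 = atanh(0.86) = 1.293345
SE = 1/√(n−3) = 1/√205 = 0.069843
z = (z_r − z_0)/SE = (0.445266 − 1.293345) / 0.069843 = -0.848079 / 0.069843 = -12.143

-12.143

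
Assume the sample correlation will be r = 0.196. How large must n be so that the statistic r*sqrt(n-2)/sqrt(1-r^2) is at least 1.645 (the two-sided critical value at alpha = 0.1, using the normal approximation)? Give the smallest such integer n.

70

Need r·√(n−2)/√(1−r²) ≥ 1.645
√(n−2) ≥ 1.645·√(1−0.038416) / 0.196 = 1.645·0.980604 / 0.196 = 8.2301
n−2 ≥ 67.7345  ⇒  n ≥ 69.7345
Smallest integer n = 70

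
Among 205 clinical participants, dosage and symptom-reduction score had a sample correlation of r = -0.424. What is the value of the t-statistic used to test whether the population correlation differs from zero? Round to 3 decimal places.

-6.670

t = r·√(n−2) / √(1−r²) with r = -0.424, n = 205
  = -0.424·√203 / √(1 − 0.179776)
  = -0.424·14.247807 / 0.905662
  = -6.041070 / 0.905662 = -6.670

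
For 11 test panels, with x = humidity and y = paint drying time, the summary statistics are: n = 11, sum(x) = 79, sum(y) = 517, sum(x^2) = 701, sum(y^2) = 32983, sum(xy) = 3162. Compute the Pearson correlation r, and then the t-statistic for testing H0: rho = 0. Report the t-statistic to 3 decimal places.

-1.786

S_xy = nΣxy − ΣxΣy = 11·3162 − 79·517 = 34782 − 40843 = -6061
S_xx = nΣx² − (Σx)² = 11·701 − 79² = 7711 − 6241 = 1470
S_yy = nΣy² − (Σy)² = 11·32983 − 517² = 362813 − 267289 = 95524
r = S_xy / √(S_xx·S_yy) = -6061 / √(1470·95524) = -6061 / √140420280 = -6061 / 11849.9063 = -0.5115
t = r·√(n−2)/√(1−r²) = -0.5115·√9 / √(1−0.261632) = -1.534500 / 0.859283 = -1.786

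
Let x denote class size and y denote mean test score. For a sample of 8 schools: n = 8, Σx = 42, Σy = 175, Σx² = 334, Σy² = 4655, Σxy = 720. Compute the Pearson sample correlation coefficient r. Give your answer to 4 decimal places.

S_xy = nΣxy − ΣxΣy = 8·720 − 42·175 = 5760 − 7350 = -1590
S_xx = nΣx² − (Σx)² = 8·334 − 42² = 2672 − 1764 = 908
S_yy = nΣy² − (Σy)² = 8·4655 − 175² = 37240 − 30625 = 6615
r = S_xy / √(S_xx·S_yy) = -1590 / √(908·6615) = -1590 / √6006420 = -1590 / 2450.7999 = -0.6488

-0.6488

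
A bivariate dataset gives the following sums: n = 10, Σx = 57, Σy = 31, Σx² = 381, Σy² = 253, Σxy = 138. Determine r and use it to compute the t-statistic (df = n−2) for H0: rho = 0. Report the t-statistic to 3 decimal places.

-1.281

S_xy = nΣxy − ΣxΣy = 10·138 − 57·31 = 1380 − 1767 = -387
S_xx = nΣx² − (Σx)² = 10·381 − 57² = 3810 − 3249 = 561
S_yy = nΣy² − (Σy)² = 10·253 − 31² = 2530 − 961 = 1569
r = S_xy / √(S_xx·S_yy) = -387 / √(561·1569) = -387 / √880209 = -387 / 938.1945 = -0.4125
t = r·√(n−2)/√(1−r²) = -0.4125·√8 / √(1−0.170156) = -1.166726 / 0.910958 = -1.281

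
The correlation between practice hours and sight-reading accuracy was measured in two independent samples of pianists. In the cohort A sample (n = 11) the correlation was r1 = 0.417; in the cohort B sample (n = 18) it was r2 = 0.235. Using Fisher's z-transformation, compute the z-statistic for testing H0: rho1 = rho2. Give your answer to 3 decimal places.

0.467

z1 = atanh(0.417) = 0.444055,  z2 = atanh(0.235) = 0.239475
SE = √(1/(n1−3) + 1/(n2−3)) = √(1/8 + 1/15) = √(0.1250000 + 0.0666667) = √0.1916667 = 0.437798
z = (z1 − z2)/SE = (0.444055 − 0.239475) / 0.437798 = 0.204580 / 0.437798 = 0.467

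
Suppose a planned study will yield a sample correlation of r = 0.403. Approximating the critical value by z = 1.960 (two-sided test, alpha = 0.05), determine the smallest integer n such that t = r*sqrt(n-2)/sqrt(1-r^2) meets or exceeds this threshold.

22

r√(n−2)/√(1−r²) ≥ 1.960  ⇔  n−2 ≥ (1.960)²·(1−r²)/r²
(1−r²)/r² = (1−0.162409)/0.162409 = 5.1573
n ≥ 2 + 3.8416·5.1573 = 2 + 19.8123 = 21.8123
⌈21.8123⌉ = 22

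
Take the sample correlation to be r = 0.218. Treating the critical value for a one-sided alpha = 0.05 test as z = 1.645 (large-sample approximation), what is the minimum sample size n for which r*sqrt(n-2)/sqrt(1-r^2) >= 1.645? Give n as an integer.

57

r√(n−2)/√(1−r²) ≥ 1.645  ⇔  n−2 ≥ (1.645)²·(1−r²)/r²
(1−r²)/r² = (1−0.047524)/0.047524 = 20.0420
n ≥ 2 + 2.706025·20.0420 = 2 + 54.2342 = 56.2342
⌈56.2342⌉ = 57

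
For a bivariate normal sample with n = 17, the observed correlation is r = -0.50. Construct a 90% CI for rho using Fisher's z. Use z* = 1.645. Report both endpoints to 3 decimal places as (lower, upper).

z_r = atanh(-0.50) = -0.549306;  SE = 1/√(n−3) = 1/√14 = 0.267261
z-limits: -0.549306 ± 1.645·0.267261 = -0.549306 ± 0.439644 = [-0.988950, -0.109662]
ρ-limits: (tanh -0.988950, tanh -0.109662) = (-0.757, -0.109)

(-0.757, -0.109)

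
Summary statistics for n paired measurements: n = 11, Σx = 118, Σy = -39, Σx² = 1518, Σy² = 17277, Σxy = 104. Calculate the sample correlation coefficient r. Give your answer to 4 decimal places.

0.2513

Numerator: nΣxy − (Σx)(Σy) = 11·104 − (118)(-39) = 5746
Denominator: √[(nΣx²−(Σx)²)(nΣy²−(Σy)²)]
  nΣx²−(Σx)² = 11·1518 − 13924 = 2774;  nΣy²−(Σy)² = 11·17277 − 1521 = 188526
  √(2774·188526) = √522971124 = 22868.5619
r = 5746 / 22868.5619 = 0.2513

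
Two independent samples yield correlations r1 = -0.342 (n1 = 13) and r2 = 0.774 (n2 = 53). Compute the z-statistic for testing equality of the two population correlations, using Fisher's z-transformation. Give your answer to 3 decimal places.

Fisher z-transforms: z1 = atanh(-0.342) = -0.356356, z2 = atanh(0.774) = 1.030229; difference d = -1.386585
Var(d) = 1/10 + 1/50 = 0.1000000 + 0.0200000 = 0.1200000
z = d/√Var(d) = -1.386585 / √0.1200000 = -1.386585 / 0.346410 = -4.003

-4.003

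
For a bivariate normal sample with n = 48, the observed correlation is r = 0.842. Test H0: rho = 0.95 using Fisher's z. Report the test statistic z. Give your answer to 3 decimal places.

-4.050

Fisher z: atanh(0.842) = 1.228006, atanh(0.95) = 1.831781
z = (z_r − z_0)·√(n−3) = (1.228006 − 1.831781)·√45 = -0.603775 · 6.708204 = -4.050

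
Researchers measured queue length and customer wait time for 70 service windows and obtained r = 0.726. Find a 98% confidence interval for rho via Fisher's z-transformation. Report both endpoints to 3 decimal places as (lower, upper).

(0.562, 0.835)

Fisher z: z_r = atanh(r) = ½·ln((1+0.726)/(1−0.726)) = 0.920217
SE(z) = 1/√(n−3) = 1/√67 = 0.122169
98% ⇒ z* = 2.326; margin = 2.326·0.122169 = 0.284165
CI on z-scale: (0.636052, 1.204382)
Back-transform: tanh(0.636052) = 0.562205, tanh(1.204382) = 0.834986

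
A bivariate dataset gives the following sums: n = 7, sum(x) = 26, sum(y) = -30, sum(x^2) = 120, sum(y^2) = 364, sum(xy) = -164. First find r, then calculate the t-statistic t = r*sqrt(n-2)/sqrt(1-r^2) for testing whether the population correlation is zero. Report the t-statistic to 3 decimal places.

-2.241

Numerator: nΣxy − (Σx)(Σy) = 7·(-164) − (26)(-30) = -368
Denominator: √[(nΣx²−(Σx)²)(nΣy²−(Σy)²)]
  nΣx²−(Σx)² = 7·120 − 676 = 164;  nΣy²−(Σy)² = 7·364 − 900 = 1648
  √(164·1648) = √270272 = 519.8769
r = -368 / 519.8769 = -0.7079
t = r·√(n−2)/√(1−r²) = -0.7079·√5 / √(1−0.501122) = -1.582913 / 0.706313 = -2.241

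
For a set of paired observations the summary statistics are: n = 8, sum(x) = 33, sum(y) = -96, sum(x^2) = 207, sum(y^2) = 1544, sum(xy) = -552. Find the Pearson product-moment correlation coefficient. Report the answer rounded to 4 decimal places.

Numerator: nΣxy − (Σx)(Σy) = 8·(-552) − (33)(-96) = -1248
Denominator: √[(nΣx²−(Σx)²)(nΣy²−(Σy)²)]
  nΣx²−(Σx)² = 8·207 − 1089 = 567;  nΣy²−(Σy)² = 8·1544 − 9216 = 3136
  √(567·3136) = √1778112 = 1333.4587
r = -1248 / 1333.4587 = -0.9359

-0.9359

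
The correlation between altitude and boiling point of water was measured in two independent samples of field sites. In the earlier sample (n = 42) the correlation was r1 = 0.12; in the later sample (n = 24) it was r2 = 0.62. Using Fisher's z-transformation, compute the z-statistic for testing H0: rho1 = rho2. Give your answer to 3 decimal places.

z1 = atanh(0.12) = 0.120581,  z2 = atanh(0.62) = 0.725005
SE = √(1/(n1−3) + 1/(n2−3)) = √(1/39 + 1/21) = √(0.0256410 + 0.0476190) = √0.0732600 = 0.270666
z = (z1 − z2)/SE = (0.120581 − 0.725005) / 0.270666 = -0.604424 / 0.270666 = -2.233

-2.233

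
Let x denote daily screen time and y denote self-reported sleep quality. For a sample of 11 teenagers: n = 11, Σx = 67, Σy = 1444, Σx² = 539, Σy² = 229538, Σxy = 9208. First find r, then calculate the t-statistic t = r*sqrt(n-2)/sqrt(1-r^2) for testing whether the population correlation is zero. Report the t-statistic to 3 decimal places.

Numerator: nΣxy − (Σx)(Σy) = 11·9208 − (67)(1444) = 4540
Denominator: √[(nΣx²−(Σx)²)(nΣy²−(Σy)²)]
  nΣx²−(Σx)² = 11·539 − 4489 = 1440;  nΣy²−(Σy)² = 11·229538 − 2085136 = 439782
  √(1440·439782) = √633286080 = 25165.1759
r = 4540 / 25165.1759 = 0.1804
t = r·√(n−2)/√(1−r²) = 0.1804·√9 / √(1−0.032544) = 0.541200 / 0.983593 = 0.550

0.550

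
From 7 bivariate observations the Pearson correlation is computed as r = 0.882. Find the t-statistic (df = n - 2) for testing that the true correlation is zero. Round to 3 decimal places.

1 − r² = 1 − 0.777924 = 0.222076;  √(1−r²) = 0.471249
√(n−2) = √5 = 2.236068
t = r·√(n−2)/√(1−r²) = 0.882 · 2.236068 / 0.471249 = 4.185

4.185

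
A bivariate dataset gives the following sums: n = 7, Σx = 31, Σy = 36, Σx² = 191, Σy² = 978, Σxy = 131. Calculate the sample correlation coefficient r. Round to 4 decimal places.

Numerator: nΣxy − (Σx)(Σy) = 7·131 − (31)(36) = -199
Denominator: √[(nΣx²−(Σx)²)(nΣy²−(Σy)²)]
  nΣx²−(Σx)² = 7·191 − 961 = 376;  nΣy²−(Σy)² = 7·978 − 1296 = 5550
  √(376·5550) = √2086800 = 1444.5761
r = -199 / 1444.5761 = -0.1378

-0.1378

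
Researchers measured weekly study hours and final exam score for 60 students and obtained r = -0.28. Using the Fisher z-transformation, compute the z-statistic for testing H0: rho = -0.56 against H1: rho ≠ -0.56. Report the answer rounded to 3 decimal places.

Fisher z: atanh(-0.28) = -0.287682, atanh(-0.56) = -0.632833
z = (z_r − z_0)·√(n−3) = (-0.287682 − (-0.632833))·√57 = 0.345151 · 7.549834 = 2.606

2.606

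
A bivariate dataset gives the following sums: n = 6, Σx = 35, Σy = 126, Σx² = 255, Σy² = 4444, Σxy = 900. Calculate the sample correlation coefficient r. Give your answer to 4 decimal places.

S_xy = nΣxy − ΣxΣy = 6·900 − 35·126 = 5400 − 4410 = 990
S_xx = nΣx² − (Σx)² = 6·255 − 35² = 1530 − 1225 = 305
S_yy = nΣy² − (Σy)² = 6·4444 − 126² = 26664 − 15876 = 10788
r = S_xy / √(S_xx·S_yy) = 990 / √(305·10788) = 990 / √3290340 = 990 / 1813.9294 = 0.5458

0.5458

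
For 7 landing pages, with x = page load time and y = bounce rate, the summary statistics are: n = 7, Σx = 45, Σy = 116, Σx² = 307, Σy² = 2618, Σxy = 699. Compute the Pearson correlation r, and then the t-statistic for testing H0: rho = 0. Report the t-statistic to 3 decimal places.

S_xy = nΣxy − ΣxΣy = 7·699 − 45·116 = 4893 − 5220 = -327
S_xx = nΣx² − (Σx)² = 7·307 − 45² = 2149 − 2025 = 124
S_yy = nΣy² − (Σy)² = 7·2618 − 116² = 18326 − 13456 = 4870
r = S_xy / √(S_xx·S_yy) = -327 / √(124·4870) = -327 / √603880 = -327 / 777.0972 = -0.4208
t = r·√(n−2)/√(1−r²) = -0.4208·√5 / √(1−0.177073) = -0.940937 / 0.907153 = -1.037

-1.037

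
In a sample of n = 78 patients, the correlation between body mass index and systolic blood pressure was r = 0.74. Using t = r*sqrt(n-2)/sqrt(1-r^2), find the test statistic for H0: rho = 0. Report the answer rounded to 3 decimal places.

9.591

t = r·√(n−2) / √(1−r²) with r = 0.74, n = 78
  = 0.74·√76 / √(1 − 0.5476)
  = 0.74·8.717798 / 0.672607
  = 6.451171 / 0.672607 = 9.591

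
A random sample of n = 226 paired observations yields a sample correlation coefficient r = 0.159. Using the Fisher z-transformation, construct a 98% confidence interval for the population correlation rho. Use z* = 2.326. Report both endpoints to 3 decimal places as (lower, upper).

Fisher z: z_r = atanh(r) = ½·ln((1+0.159)/(1−0.159)) = 0.160361
SE(z) = 1/√(n−3) = 1/√223 = 0.066965
98% ⇒ z* = 2.326; margin = 2.326·0.066965 = 0.155761
CI on z-scale: (0.004600, 0.316122)
Back-transform: tanh(0.004600) = 0.004600, tanh(0.316122) = 0.305996

(0.005, 0.306)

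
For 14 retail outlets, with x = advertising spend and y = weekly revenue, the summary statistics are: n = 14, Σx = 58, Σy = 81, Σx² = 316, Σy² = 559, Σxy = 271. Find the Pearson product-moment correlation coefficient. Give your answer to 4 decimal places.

S_xy = nΣxy − ΣxΣy = 14·271 − 58·81 = 3794 − 4698 = -904
S_xx = nΣx² − (Σx)² = 14·316 − 58² = 4424 − 3364 = 1060
S_yy = nΣy² − (Σy)² = 14·559 − 81² = 7826 − 6561 = 1265
r = S_xy / √(S_xx·S_yy) = -904 / √(1060·1265) = -904 / √1340900 = -904 / 1157.9724 = -0.7807

-0.7807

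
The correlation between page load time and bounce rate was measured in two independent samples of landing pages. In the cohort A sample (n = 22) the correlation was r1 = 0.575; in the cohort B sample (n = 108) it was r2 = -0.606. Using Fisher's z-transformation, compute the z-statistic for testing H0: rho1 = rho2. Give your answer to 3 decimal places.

5.445

z1 = atanh(0.575) = 0.654961,  z2 = atanh(-0.606) = -0.702575
SE = √(1/(n1−3) + 1/(n2−3)) = √(1/19 + 1/105) = √(0.0526316 + 0.0095238) = √0.0621554 = 0.249310
z = (z1 − z2)/SE = (0.654961 − (-0.702575)) / 0.249310 = 1.357536 / 0.249310 = 5.445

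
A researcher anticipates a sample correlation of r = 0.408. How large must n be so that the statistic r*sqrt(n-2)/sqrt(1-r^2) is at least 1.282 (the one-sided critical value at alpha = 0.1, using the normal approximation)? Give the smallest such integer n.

r√(n−2)/√(1−r²) ≥ 1.282  ⇔  n−2 ≥ (1.282)²·(1−r²)/r²
(1−r²)/r² = (1−0.166464)/0.166464 = 5.0073
n ≥ 2 + 1.643524·5.0073 = 2 + 8.2296 = 10.2296
⌈10.2296⌉ = 11

11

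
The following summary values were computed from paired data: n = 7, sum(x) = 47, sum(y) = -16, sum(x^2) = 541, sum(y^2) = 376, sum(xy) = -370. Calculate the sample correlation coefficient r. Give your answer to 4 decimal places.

-0.9492

S_xy = nΣxy − ΣxΣy = 7·(-370) − 47·(-16) = -2590 − (-752) = -1838
S_xx = nΣx² − (Σx)² = 7·541 − 47² = 3787 − 2209 = 1578
S_yy = nΣy² − (Σy)² = 7·376 − (-16)² = 2632 − 256 = 2376
r = S_xy / √(S_xx·S_yy) = -1838 / √(1578·2376) = -1838 / √3749328 = -1838 / 1936.3182 = -0.9492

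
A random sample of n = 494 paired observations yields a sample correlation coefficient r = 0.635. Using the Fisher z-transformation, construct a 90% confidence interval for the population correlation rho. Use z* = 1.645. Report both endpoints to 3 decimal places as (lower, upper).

Fisher z: z_r = atanh(r) = ½·ln((1+0.635)/(1−0.635)) = 0.749750
SE(z) = 1/√(n−3) = 1/√491 = 0.045129
90% ⇒ z* = 1.645; margin = 1.645·0.045129 = 0.074237
CI on z-scale: (0.675513, 0.823987)
Back-transform: tanh(0.675513) = 0.588595, tanh(0.823987) = 0.677234

(0.589, 0.677)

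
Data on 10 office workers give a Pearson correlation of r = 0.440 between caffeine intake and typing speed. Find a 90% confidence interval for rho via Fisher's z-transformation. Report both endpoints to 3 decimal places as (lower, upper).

z_r = atanh(0.440) = 0.472231;  SE = 1/√(n−3) = 1/√7 = 0.377964
z-limits: 0.472231 ± 1.645·0.377964 = 0.472231 ± 0.621751 = [-0.149520, 1.093982]
ρ-limits: (tanh -0.149520, tanh 1.093982) = (-0.148, 0.798)

(-0.148, 0.798)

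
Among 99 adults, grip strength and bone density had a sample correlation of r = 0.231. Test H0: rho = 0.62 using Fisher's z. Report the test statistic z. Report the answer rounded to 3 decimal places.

Fisher z: atanh(0.231) = 0.235246, atanh(0.62) = 0.725005
z = (z_r − z_0)·√(n−3) = (0.235246 − 0.725005)·√96 = -0.489759 · 9.797959 = -4.799

-4.799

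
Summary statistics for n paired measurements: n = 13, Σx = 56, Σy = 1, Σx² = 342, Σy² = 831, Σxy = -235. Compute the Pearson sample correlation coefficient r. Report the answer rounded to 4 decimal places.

S_xy = nΣxy − ΣxΣy = 13·(-235) − 56·1 = -3055 − 56 = -3111
S_xx = nΣx² − (Σx)² = 13·342 − 56² = 4446 − 3136 = 1310
S_yy = nΣy² − (Σy)² = 13·831 − 1² = 10803 − 1 = 10802
r = S_xy / √(S_xx·S_yy) = -3111 / √(1310·10802) = -3111 / √14150620 = -3111 / 3761.7310 = -0.8270

-0.8270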